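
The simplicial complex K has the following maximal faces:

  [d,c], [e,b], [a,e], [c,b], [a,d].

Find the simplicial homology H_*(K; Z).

Fix the vertex order a < b < c < d < e and write every simplex with vertices in increasing order. Then dim K = 1 and the simplices of K are:

  0-simplices (5): a, b, c, d, e
  1-simplices (5): ad, ae, bc, be, cd

so the chain groups are C_0 ≅ Z^5, C_1 ≅ Z^5.

∂_1: C_1 → C_0 sends each edge [p,q] (with p < q) to q − p. For instance
  ∂cd = d − c.
This gives a 5×5 integer matrix of rank 4; reducing to Smith normal form yields diagonal entries (1,1,1,1).

Now H_k = ker ∂_k / im ∂_{k+1}, so:

  H_0: rank C_0 − rank ∂_1 = 5 − 4 = 1, and the invariant factors of ∂_1 are all 1, so H_0 ≅ Z.
  H_1: rank ker ∂_1 − rank ∂_2 = (5 − 4) − 0 = 1, and there is no ∂_2, so H_1 ≅ Z.

(K is a triangulation of the circle S^1.)

H_0 ≅ Z,  H_1 ≅ Z.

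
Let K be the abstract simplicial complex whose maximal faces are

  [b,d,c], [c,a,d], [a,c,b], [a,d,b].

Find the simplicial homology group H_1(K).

H_1 = 0.

Take the total order a < b < c < d on the vertex set. Then K (dimension 2) consists of the simplices:

  0-simplices (4): a, b, c, d
  1-simplices (6): ab, ac, ad, bc, bd, cd
  2-simplices (4): abc, abd, acd, bcd

giving chain groups C_0 ≅ Z^4, C_1 ≅ Z^6, C_2 ≅ Z^4.

Boundary ∂_1: C_1 → C_0 is given by ∂[p,q] = [q] − [p].
The 4×6 boundary matrix has rank 3 and Smith normal form diag(1,1,1).

Boundary ∂_2: C_2 → C_1 maps a triangle to the signed sum of its edges. For instance
  ∂acd = cd − ad + ac,
  ∂bcd = cd − bd + bc.
This gives a 6×4 integer matrix of rank 3; reducing to Smith normal form yields diagonal entries (1,1,1).

From H_k ≅ ker(∂_k) / im(∂_{k+1}) we obtain:

  H_1: rank ker ∂_1 − rank ∂_2 = (6 − 3) − 3 = 0, and the invariant factors of ∂_2 are all 1, so H_1 = 0.

(K is a triangulation of the 2-sphere S^2.)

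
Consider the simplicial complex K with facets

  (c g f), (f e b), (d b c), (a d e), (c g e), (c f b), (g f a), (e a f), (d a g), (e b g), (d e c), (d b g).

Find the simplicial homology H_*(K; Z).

H_0 = Z,  H_1 = Z/2Z,  H_2 = 0.

Fix the vertex order a < b < c < d < e < f < g and write every simplex with vertices in increasing order. Then dim K = 2 and the simplices of K are:

  0-simplices (7): a, b, c, d, e, f, g
  1-simplices (18): ad, ae, af, ag, bc, bd, be, bf, bg, cd, ce, cf, cg, de, dg, ef, eg, fg
  2-simplices (12): ade, adg, aef, afg, bcd, bcf, bdg, bef, beg, cde, ceg, cfg

so the chain groups are C_0 ≅ Z^7, C_1 ≅ Z^18, C_2 ≅ Z^12.

The boundary map ∂_1: C_1 → C_0 is given by ∂[p,q] = [q] − [p]. For instance
  ∂af = f − a.
As a 7×18 matrix over Z this has rank 6, with invariant factors (1,1,1,1,1,1).

The boundary map ∂_2: C_2 → C_1 sends each 2-simplex [p,q,r] to [q,r] − [p,r] + [p,q]. For instance
  ∂adg = dg − ag + ad,
  ∂cde = de − ce + cd.
The resulting 18×12 matrix has rank 12, and its Smith normal form has invariant factors (1,1,1,1,1,1,1,1,1,1,1,2).

Reading off H_k = ker ∂_k / im ∂_{k+1}:

  H_0: rank C_0 − rank ∂_1 = 7 − 6 = 1, and the invariant factors of ∂_1 are all 1, so H_0 = Z.
  H_1: rank ker ∂_1 − rank ∂_2 = (18 − 6) − 12 = 0, and ∂_2 has invariant factor 2 > 1, so H_1 = Z/2Z.
  H_2: rank ker ∂_2 − rank ∂_3 = (12 − 12) − 0 = 0, and there is no ∂_3, so H_2 = 0.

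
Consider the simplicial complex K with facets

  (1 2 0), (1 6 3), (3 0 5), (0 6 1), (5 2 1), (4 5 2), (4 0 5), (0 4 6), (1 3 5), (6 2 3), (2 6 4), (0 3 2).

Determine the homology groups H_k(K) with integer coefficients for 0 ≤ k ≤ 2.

We work with the vertex ordering 0 < 1 < 2 < 3 < 4 < 5 < 6. The simplices of K, each written with vertices in increasing order, are:

  0-simplices (7): [0], [1], [2], [3], [4], [5], [6]
  1-simplices (18): [0,1], [0,2], [0,3], [0,4], [0,5], [0,6], [1,2], [1,3], [1,5], [1,6], [2,3], [2,4], [2,5], [2,6], [3,5], [3,6], [4,5], [4,6]
  2-simplices (12): [0,1,2], [0,1,6], [0,2,3], [0,3,5], [0,4,5], [0,4,6], [1,2,5], [1,3,5], [1,3,6], [2,3,6], [2,4,5], [2,4,6]

giving chain groups C_0 ≅ Z^7, C_1 ≅ Z^18, C_2 ≅ Z^12.

Boundary ∂_1: C_1 → C_0 sends each edge [p,q] (with p < q) to q − p. For instance
  ∂[3,6] = [6] − [3].
The 7×18 boundary matrix has rank 6 and Smith normal form diag(1,1,1,1,1,1).

∂_2: C_2 → C_1 maps a triangle to the signed sum of its edges. For instance
  ∂[0,1,2] = [1,2] − [0,2] + [0,1],
  ∂[0,4,6] = [4,6] − [0,6] + [0,4].
The 18×12 boundary matrix has rank 12 and Smith normal form diag(1,1,1,1,1,1,1,1,1,1,1,2).

Computing H_k = (kernel of ∂_k) / (image of ∂_{k+1}):

  H_0: rank C_0 − rank ∂_1 = 7 − 6 = 1, and the invariant factors of ∂_1 are all 1, so H_0 = Z.
  H_1: rank ker ∂_1 − rank ∂_2 = (18 − 6) − 12 = 0, and ∂_2 has invariant factor 2 > 1, so H_1 = Z/2.
  H_2: rank ker ∂_2 − rank ∂_3 = (12 − 12) − 0 = 0, and there is no ∂_3, so H_2 = 0.

As a check, the Euler characteristic is 7 − 18 + 12 = 1, which agrees with 1 − 0 + 0 = 1.

H_0 ≅ Z,  H_1 ≅ Z/2,  H_2 = 0.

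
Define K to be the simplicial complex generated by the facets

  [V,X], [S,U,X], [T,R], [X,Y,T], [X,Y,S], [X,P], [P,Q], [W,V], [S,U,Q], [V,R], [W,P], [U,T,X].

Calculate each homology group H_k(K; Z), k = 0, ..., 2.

H_0 = Z,  H_1 = Z^3,  H_2 = 0.

Order the vertices as P < Q < R < S < T < U < V < W < X < Y. Listing each simplex with vertices in this order, K has dimension 2 with simplices:

  0-simplices (10): P, Q, R, S, T, U, V, W, X, Y
  1-simplices (17): PQ, PW, PX, QS, QU, RT, RV, SU, SX, SY, TU, TX, TY, UX, VW, VX, XY
  2-simplices (5): QSU, SUX, SXY, TUX, TXY

so the chain groups are C_0 ≅ Z^10, C_1 ≅ Z^17, C_2 ≅ Z^5.

∂_1: C_1 → C_0 sends each edge [p,q] (with p < q) to q − p.
The resulting 10×17 matrix has rank 9, and its Smith normal form has invariant factors (1,1,1,1,1,1,1,1,1).

Boundary ∂_2: C_2 → C_1 sends each 2-simplex [p,q,r] to [q,r] − [p,r] + [p,q]. For instance
  ∂TUX = UX − TX + TU,
  ∂QSU = SU − QU + QS.
The resulting 17×5 matrix has rank 5, and its Smith normal form has invariant factors (1,1,1,1,1).

From H_k ≅ ker(∂_k) / im(∂_{k+1}) we obtain:

  H_0: rank C_0 − rank ∂_1 = 10 − 9 = 1, and the invariant factors of ∂_1 are all 1, so H_0 = Z.
  H_1: rank ker ∂_1 − rank ∂_2 = (17 − 9) − 5 = 3, and the invariant factors of ∂_2 are all 1, so H_1 = Z^3.
  H_2: rank ker ∂_2 − rank ∂_3 = (5 − 5) − 0 = 0, and there is no ∂_3, so H_2 = 0.

As a check, the Euler characteristic is 10 − 17 + 5 = -2, which agrees with 1 − 3 + 0 = -2.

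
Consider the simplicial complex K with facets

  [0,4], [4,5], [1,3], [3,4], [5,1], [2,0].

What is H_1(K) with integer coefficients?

Order the vertices as 0 < 1 < 2 < 3 < 4 < 5. Listing each simplex with vertices in this order, K has dimension 1 with simplices:

  0-simplices (6): [0], [1], [2], [3], [4], [5]
  1-simplices (6): [0,2], [0,4], [1,3], [1,5], [3,4], [4,5]

giving chain groups C_0 ≅ Z^6, C_1 ≅ Z^6.

Boundary ∂_1: C_1 → C_0 sends each edge [p,q] (with p < q) to q − p.
The 6×6 boundary matrix has rank 5 and Smith normal form diag(1,1,1,1,1).

From H_k ≅ ker(∂_k) / im(∂_{k+1}) we obtain:

  H_1: rank ker ∂_1 − rank ∂_2 = (6 − 5) − 0 = 1, and there is no ∂_2, so H_1 ≅ Z.

H_1 = Z.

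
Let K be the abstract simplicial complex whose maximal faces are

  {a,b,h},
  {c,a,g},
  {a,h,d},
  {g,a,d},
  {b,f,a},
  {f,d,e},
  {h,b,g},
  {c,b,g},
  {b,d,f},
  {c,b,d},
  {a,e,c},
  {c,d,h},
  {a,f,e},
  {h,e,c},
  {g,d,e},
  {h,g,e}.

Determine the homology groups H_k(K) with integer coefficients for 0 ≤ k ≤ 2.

H_0 = Z,  H_1 = Z^2,  H_2 = Z.

K has 8 vertices, 24 edges, 16 triangles.
rank ∂_0 = 0, rank ∂_1 = 7 ⇒ b_0 = 8 − 0 − 7 = 1; all invariant factors of ∂_1 are 1 so no torsion. So H_0 ≅ Z.
rank ∂_1 = 7, rank ∂_2 = 15 ⇒ b_1 = 24 − 7 − 15 = 2; all invariant factors of ∂_2 are 1 so no torsion. So H_1 ≅ Z^2.
rank ∂_2 = 15, rank ∂_3 = 0 ⇒ b_2 = 16 − 15 − 0 = 1. So H_2 ≅ Z.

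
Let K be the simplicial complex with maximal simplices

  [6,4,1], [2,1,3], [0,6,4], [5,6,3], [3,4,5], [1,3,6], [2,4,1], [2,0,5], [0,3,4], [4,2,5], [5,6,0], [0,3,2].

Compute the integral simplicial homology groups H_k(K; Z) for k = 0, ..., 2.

Order the vertices as 0 < 1 < 2 < 3 < 4 < 5 < 6. Listing each simplex with vertices in this order, K has dimension 2 with simplices:

  0-simplices (7): [0], [1], [2], [3], [4], [5], [6]
  1-simplices (18): [0,2], [0,3], [0,4], [0,5], [0,6], [1,2], [1,3], [1,4], [1,6], [2,3], [2,4], [2,5], [3,4], [3,5], [3,6], [4,5], [4,6], [5,6]
  2-simplices (12): [0,2,3], [0,2,5], [0,3,4], [0,4,6], [0,5,6], [1,2,3], [1,2,4], [1,3,6], [1,4,6], [2,4,5], [3,4,5], [3,5,6]

so the chain groups are C_0 ≅ Z^7, C_1 ≅ Z^18, C_2 ≅ Z^12.

The boundary map ∂_1: C_1 → C_0 maps an edge to its endpoints' difference, ∂[p,q] = q − p. For instance
  ∂[1,3] = [3] − [1].
As a 7×18 matrix over Z this has rank 6, with invariant factors (1,1,1,1,1,1).

∂_2: C_2 → C_1 acts by ∂[p,q,r] = [q,r] − [p,r] + [p,q]. For instance
  ∂[1,2,4] = [2,4] − [1,4] + [1,2],
  ∂[1,4,6] = [4,6] − [1,6] + [1,4].
As a 18×12 matrix over Z this has rank 12, with invariant factors (1,1,1,1,1,1,1,1,1,1,1,2).

Now H_k = ker ∂_k / im ∂_{k+1}, so:

  H_0: rank C_0 − rank ∂_1 = 7 − 6 = 1, and the invariant factors of ∂_1 are all 1, so H_0 ≅ Z.
  H_1: rank ker ∂_1 − rank ∂_2 = (18 − 6) − 12 = 0, and ∂_2 has invariant factor 2 > 1, so H_1 ≅ Z/2Z.
  H_2: rank ker ∂_2 − rank ∂_3 = (12 − 12) − 0 = 0, and there is no ∂_3, so H_2 ≅ 0.

H_0 ≅ Z,  H_1 ≅ Z/2Z,  H_2 = 0.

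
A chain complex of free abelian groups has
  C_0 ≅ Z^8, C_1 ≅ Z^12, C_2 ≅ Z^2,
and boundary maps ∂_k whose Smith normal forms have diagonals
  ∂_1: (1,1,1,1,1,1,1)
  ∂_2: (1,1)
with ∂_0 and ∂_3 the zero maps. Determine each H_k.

H_0 = Z,  H_1 = Z^3,  H_2 = 0.

H_0: b_0 = 8 − 0 − 7 = 1; torsion from ∂_1 factors > 1: none. So H_0 = Z.
H_1: b_1 = 12 − 7 − 2 = 3; torsion from ∂_2 factors > 1: none. So H_1 = Z^3.
H_2: b_2 = 2 − 2 − 0 = 0; torsion from ∂_3 factors > 1: none. So H_2 = 0.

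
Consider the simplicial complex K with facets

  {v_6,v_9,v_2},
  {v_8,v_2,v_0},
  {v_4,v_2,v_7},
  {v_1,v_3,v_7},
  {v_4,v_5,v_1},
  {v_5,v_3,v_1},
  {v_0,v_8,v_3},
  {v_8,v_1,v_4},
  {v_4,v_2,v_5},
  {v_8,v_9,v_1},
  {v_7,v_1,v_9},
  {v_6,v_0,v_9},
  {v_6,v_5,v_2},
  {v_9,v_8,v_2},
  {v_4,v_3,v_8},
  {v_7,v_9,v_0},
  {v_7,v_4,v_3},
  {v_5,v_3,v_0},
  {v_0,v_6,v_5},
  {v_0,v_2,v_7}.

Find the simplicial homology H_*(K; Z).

Take the total order v_0 < v_1 < v_2 < v_3 < v_4 < v_5 < v_6 < v_7 < v_8 < v_9 on the vertex set. Then K (dimension 2) consists of the simplices:

  0-simplices (10): [v_0], [v_1], [v_2], [v_3], [v_4], [v_5], [v_6], [v_7], [v_8], [v_9]
  1-simplices (30): (30 of them)
  2-simplices (20): (20 of them)

Hence C_0 ≅ Z^10, C_1 ≅ Z^30, C_2 ≅ Z^20.

Boundary ∂_1: C_1 → C_0 is given by ∂[p,q] = [q] − [p]. For instance
  ∂[v_5,v_6] = [v_6] − [v_5].
The 10×30 boundary matrix has rank 9 and Smith normal form diag(1,1,1,1,1,1,1,1,1).

Boundary ∂_2: C_2 → C_1 maps a triangle to the signed sum of its edges. For instance
  ∂[v_3,v_4,v_7] = [v_4,v_7] − [v_3,v_7] + [v_3,v_4],
  ∂[v_0,v_3,v_8] = [v_3,v_8] − [v_0,v_8] + [v_0,v_3].
The resulting 30×20 matrix has rank 20, and its Smith normal form has invariant factors (1,1,1,1,1,1,1,1,1,1,1,1,1,1,1,1,1,1,1,2).

Computing H_k = (kernel of ∂_k) / (image of ∂_{k+1}):

  H_0: rank C_0 − rank ∂_1 = 10 − 9 = 1, and the invariant factors of ∂_1 are all 1, so H_0 ≅ Z.
  H_1: rank ker ∂_1 − rank ∂_2 = (30 − 9) − 20 = 1, and ∂_2 has invariant factor 2 > 1, so H_1 ≅ Z × Z/2.
  H_2: rank ker ∂_2 − rank ∂_3 = (20 − 20) − 0 = 0, and there is no ∂_3, so H_2 ≅ 0.

H_0 = Z,  H_1 = Z × Z/2,  H_2 = 0.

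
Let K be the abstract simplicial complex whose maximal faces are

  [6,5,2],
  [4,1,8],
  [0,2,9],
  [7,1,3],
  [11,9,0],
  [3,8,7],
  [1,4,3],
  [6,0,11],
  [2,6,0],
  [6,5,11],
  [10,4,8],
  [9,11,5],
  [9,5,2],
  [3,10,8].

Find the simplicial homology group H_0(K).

Take the total order 0 < 1 < 2 < 3 < 4 < 5 < 6 < 7 < 8 < 9 < 10 < 11 on the vertex set. Then K (dimension 2) consists of the simplices:

  0-simplices (12): [0], [1], [2], [3], [4], [5], [6], [7], [8], [9], [10], [11]
  1-simplices (24): (24 of them)
  2-simplices (14): [0,2,6], [0,2,9], [0,6,11], [0,9,11], [1,3,4], [1,3,7], [1,4,8], [2,5,6], [2,5,9], [3,7,8], [3,8,10], [4,8,10], [5,6,11], [5,9,11]

Hence C_0 ≅ Z^12, C_1 ≅ Z^24, C_2 ≅ Z^14.

∂_1: C_1 → C_0 is given by ∂[p,q] = [q] − [p]. For instance
  ∂[1,4] = [4] − [1].
The 12×24 boundary matrix has rank 10 and Smith normal form diag(1,1,1,1,1,1,1,1,1,1).

Boundary ∂_2: C_2 → C_1 sends each 2-simplex [p,q,r] to [q,r] − [p,r] + [p,q]. For instance
  ∂[0,2,6] = [2,6] − [0,6] + [0,2],
  ∂[2,5,6] = [5,6] − [2,6] + [2,5].
As a 24×14 matrix over Z this has rank 13, with invariant factors (1,1,1,1,1,1,1,1,1,1,1,1,1).

Reading off H_k = ker ∂_k / im ∂_{k+1}:

  H_0: rank C_0 − rank ∂_1 = 12 − 10 = 2, and the invariant factors of ∂_1 are all 1, so H_0 ≅ Z^2.

(K is a triangulation of the disjoint union of the 2-sphere S^2 and the cylinder S^1 x I.)

H_0 = Z^2.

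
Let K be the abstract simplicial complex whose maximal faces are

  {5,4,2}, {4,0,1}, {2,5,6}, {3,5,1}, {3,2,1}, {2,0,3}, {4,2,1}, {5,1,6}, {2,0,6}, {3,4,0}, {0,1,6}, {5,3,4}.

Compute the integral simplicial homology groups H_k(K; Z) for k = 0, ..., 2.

We work with the vertex ordering 0 < 1 < 2 < 3 < 4 < 5 < 6. The simplices of K, each written with vertices in increasing order, are:

  0-simplices (7): [0], [1], [2], [3], [4], [5], [6]
  1-simplices (18): [0,1], [0,2], [0,3], [0,4], [0,6], [1,2], [1,3], [1,4], [1,5], [1,6], [2,3], [2,4], [2,5], [2,6], [3,4], [3,5], [4,5], [5,6]
  2-simplices (12): [0,1,4], [0,1,6], [0,2,3], [0,2,6], [0,3,4], [1,2,3], [1,2,4], [1,3,5], [1,5,6], [2,4,5], [2,5,6], [3,4,5]

so the chain groups are C_0 ≅ Z^7, C_1 ≅ Z^18, C_2 ≅ Z^12.

The boundary map ∂_1: C_1 → C_0 sends each edge [p,q] (with p < q) to q − p. For instance
  ∂[1,6] = [6] − [1].
As a 7×18 matrix over Z this has rank 6, with invariant factors (1,1,1,1,1,1).

∂_2: C_2 → C_1 maps a triangle to the signed sum of its edges. For instance
  ∂[0,1,6] = [1,6] − [0,6] + [0,1],
  ∂[0,3,4] = [3,4] − [0,4] + [0,3].
The resulting 18×12 matrix has rank 12, and its Smith normal form has invariant factors (1,1,1,1,1,1,1,1,1,1,1,2).

Now H_k = ker ∂_k / im ∂_{k+1}, so:

  H_0: rank C_0 − rank ∂_1 = 7 − 6 = 1, and the invariant factors of ∂_1 are all 1, so H_0 = Z.
  H_1: rank ker ∂_1 − rank ∂_2 = (18 − 6) − 12 = 0, and ∂_2 has invariant factor 2 > 1, so H_1 = Z/2.
  H_2: rank ker ∂_2 − rank ∂_3 = (12 − 12) − 0 = 0, and there is no ∂_3, so H_2 = 0.

As a check, the Euler characteristic is 7 − 18 + 12 = 1, which agrees with 1 − 0 + 0 = 1.
(K is a triangulation of the real projective plane RP^2.)

H_0 ≅ Z,  H_1 ≅ Z/2,  H_2 = 0.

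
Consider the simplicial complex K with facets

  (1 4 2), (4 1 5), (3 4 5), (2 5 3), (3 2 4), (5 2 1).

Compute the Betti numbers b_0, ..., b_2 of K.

We work with the vertex ordering 1 < 2 < 3 < 4 < 5. The simplices of K, each written with vertices in increasing order, are:

  0-simplices (5): [1], [2], [3], [4], [5]
  1-simplices (9): [1,2], [1,4], [1,5], [2,3], [2,4], [2,5], [3,4], [3,5], [4,5]
  2-simplices (6): [1,2,4], [1,2,5], [1,4,5], [2,3,4], [2,3,5], [3,4,5]

Hence C_0 ≅ Z^5, C_1 ≅ Z^9, C_2 ≅ Z^6.

∂_1: C_1 → C_0 maps an edge to its endpoints' difference, ∂[p,q] = q − p. For instance
  ∂[1,2] = [2] − [1].
This gives a 5×9 integer matrix of rank 4; reducing to Smith normal form yields diagonal entries (1,1,1,1).

The boundary map ∂_2: C_2 → C_1 acts by ∂[p,q,r] = [q,r] − [p,r] + [p,q]. For instance
  ∂[1,4,5] = [4,5] − [1,5] + [1,4],
  ∂[1,2,4] = [2,4] − [1,4] + [1,2].
This gives a 9×6 integer matrix of rank 5; reducing to Smith normal form yields diagonal entries (1,1,1,1,1).

From H_k ≅ ker(∂_k) / im(∂_{k+1}) we obtain:

  H_0: rank C_0 − rank ∂_1 = 5 − 4 = 1, and the invariant factors of ∂_1 are all 1, so H_0 = Z.
  H_1: rank ker ∂_1 − rank ∂_2 = (9 − 4) − 5 = 0, and the invariant factors of ∂_2 are all 1, so H_1 = 0.
  H_2: rank ker ∂_2 − rank ∂_3 = (6 − 5) − 0 = 1, and there is no ∂_3, so H_2 = Z.

As a check, the Euler characteristic is 5 − 9 + 6 = 2, which agrees with 1 − 0 + 1 = 2.
(K is a triangulation of the 2-sphere S^2.)

Hence the Betti numbers are b_0 = 1, b_1 = 0, b_2 = 1.

b_0 = 1, b_1 = 0, b_2 = 1.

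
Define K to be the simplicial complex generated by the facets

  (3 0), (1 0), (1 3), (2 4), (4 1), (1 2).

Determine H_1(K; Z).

H_1 ≅ Z^2.

Fix the vertex order 0 < 1 < 2 < 3 < 4 and write every simplex with vertices in increasing order. Then dim K = 1 and the simplices of K are:

  0-simplices (5): [0], [1], [2], [3], [4]
  1-simplices (6): [0,1], [0,3], [1,2], [1,3], [1,4], [2,4]

Hence C_0 ≅ Z^5, C_1 ≅ Z^6.

∂_1: C_1 → C_0 maps an edge to its endpoints' difference, ∂[p,q] = q − p.
This gives a 5×6 integer matrix of rank 4; reducing to Smith normal form yields diagonal entries (1,1,1,1).

Computing H_k = (kernel of ∂_k) / (image of ∂_{k+1}):

  H_1: rank ker ∂_1 − rank ∂_2 = (6 − 4) − 0 = 2, and there is no ∂_2, so H_1 = Z^2.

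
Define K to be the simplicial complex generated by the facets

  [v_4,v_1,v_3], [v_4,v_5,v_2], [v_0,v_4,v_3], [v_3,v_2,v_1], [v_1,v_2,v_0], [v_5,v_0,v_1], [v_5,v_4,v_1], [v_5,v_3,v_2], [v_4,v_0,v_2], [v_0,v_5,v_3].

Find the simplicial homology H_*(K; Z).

H_0 ≅ Z,  H_1 ≅ Z/2,  H_2 = 0.

We work with the vertex ordering v_0 < v_1 < v_2 < v_3 < v_4 < v_5. The simplices of K, each written with vertices in increasing order, are:

  0-simplices (6): [v_0], [v_1], [v_2], [v_3], [v_4], [v_5]
  1-simplices (15): (15 of them)
  2-simplices (10): [v_0,v_1,v_2], [v_0,v_1,v_5], [v_0,v_2,v_4], [v_0,v_3,v_4], [v_0,v_3,v_5], [v_1,v_2,v_3], [v_1,v_3,v_4], [v_1,v_4,v_5], [v_2,v_3,v_5], [v_2,v_4,v_5]

so the chain groups are C_0 ≅ Z^6, C_1 ≅ Z^15, C_2 ≅ Z^10.

The boundary map ∂_1: C_1 → C_0 maps an edge to its endpoints' difference, ∂[p,q] = q − p. For instance
  ∂[v_0,v_1] = [v_1] − [v_0].
The 6×15 boundary matrix has rank 5 and Smith normal form diag(1,1,1,1,1).

Boundary ∂_2: C_2 → C_1 maps a triangle to the signed sum of its edges. For instance
  ∂[v_0,v_3,v_4] = [v_3,v_4] − [v_0,v_4] + [v_0,v_3],
  ∂[v_1,v_3,v_4] = [v_3,v_4] − [v_1,v_4] + [v_1,v_3].
The 15×10 boundary matrix has rank 10 and Smith normal form diag(1,1,1,1,1,1,1,1,1,2).

Now H_k = ker ∂_k / im ∂_{k+1}, so:

  H_0: rank C_0 − rank ∂_1 = 6 − 5 = 1, and the invariant factors of ∂_1 are all 1, so H_0 = Z.
  H_1: rank ker ∂_1 − rank ∂_2 = (15 − 5) − 10 = 0, and ∂_2 has invariant factor 2 > 1, so H_1 = Z/2.
  H_2: rank ker ∂_2 − rank ∂_3 = (10 − 10) − 0 = 0, and there is no ∂_3, so H_2 = 0.

As a check, the Euler characteristic is 6 − 15 + 10 = 1, which agrees with 1 − 0 + 0 = 1.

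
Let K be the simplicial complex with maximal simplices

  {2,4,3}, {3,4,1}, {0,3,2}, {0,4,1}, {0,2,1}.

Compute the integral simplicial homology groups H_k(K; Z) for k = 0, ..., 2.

Take the total order 0 < 1 < 2 < 3 < 4 on the vertex set. Then K (dimension 2) consists of the simplices:

  0-simplices (5): [0], [1], [2], [3], [4]
  1-simplices (10): [0,1], [0,2], [0,3], [0,4], [1,2], [1,3], [1,4], [2,3], [2,4], [3,4]
  2-simplices (5): [0,1,2], [0,1,4], [0,2,3], [1,3,4], [2,3,4]

Hence C_0 ≅ Z^5, C_1 ≅ Z^10, C_2 ≅ Z^5.

The boundary map ∂_1: C_1 → C_0 sends each edge [p,q] (with p < q) to q − p. For instance
  ∂[0,2] = [2] − [0].
The resulting 5×10 matrix has rank 4, and its Smith normal form has invariant factors (1,1,1,1).

∂_2: C_2 → C_1 maps a triangle to the signed sum of its edges. For instance
  ∂[2,3,4] = [3,4] − [2,4] + [2,3],
  ∂[0,1,4] = [1,4] − [0,4] + [0,1].
As a 10×5 matrix over Z this has rank 5, with invariant factors (1,1,1,1,1).

From H_k ≅ ker(∂_k) / im(∂_{k+1}) we obtain:

  H_0: rank C_0 − rank ∂_1 = 5 − 4 = 1, and the invariant factors of ∂_1 are all 1, so H_0 ≅ Z.
  H_1: rank ker ∂_1 − rank ∂_2 = (10 − 4) − 5 = 1, and the invariant factors of ∂_2 are all 1, so H_1 ≅ Z.
  H_2: rank ker ∂_2 − rank ∂_3 = (5 − 5) − 0 = 0, and there is no ∂_3, so H_2 ≅ 0.

As a check, the Euler characteristic is 5 − 10 + 5 = 0, which agrees with 1 − 1 + 0 = 0.

H_0 ≅ Z,  H_1 ≅ Z,  H_2 = 0.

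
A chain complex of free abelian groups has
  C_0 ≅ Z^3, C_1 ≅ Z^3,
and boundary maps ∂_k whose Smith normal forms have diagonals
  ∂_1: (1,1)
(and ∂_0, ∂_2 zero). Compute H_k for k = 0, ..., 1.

H_0: b_0 = 3 − 0 − 2 = 1; torsion from ∂_1 factors > 1: none. So H_0 = Z.
H_1: b_1 = 3 − 2 − 0 = 1; torsion from ∂_2 factors > 1: none. So H_1 = Z.

H_0 = Z,  H_1 = Z.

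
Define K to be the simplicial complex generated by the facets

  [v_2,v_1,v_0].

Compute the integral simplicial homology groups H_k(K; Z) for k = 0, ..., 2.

H_0 ≅ Z,  H_1 = 0,  H_2 = 0.

Order the vertices as v_0 < v_1 < v_2. Listing each simplex with vertices in this order, K has dimension 2 with simplices:

  0-simplices (3): [v_0], [v_1], [v_2]
  1-simplices (3): [v_0,v_1], [v_0,v_2], [v_1,v_2]
  2-simplices (1): [v_0,v_1,v_2]

giving chain groups C_0 ≅ Z^3, C_1 ≅ Z^3, C_2 ≅ Z^1.

The boundary map ∂_1: C_1 → C_0 is given by ∂[p,q] = [q] − [p]. For instance
  ∂[v_1,v_2] = [v_2] − [v_1].
The resulting 3×3 matrix has rank 2, and its Smith normal form has invariant factors (1,1).

Boundary ∂_2: C_2 → C_1 acts by ∂[p,q,r] = [q,r] − [p,r] + [p,q]. For instance
  ∂[v_0,v_1,v_2] = [v_1,v_2] − [v_0,v_2] + [v_0,v_1].
The resulting 3×1 matrix has rank 1, and its Smith normal form has invariant factors (1).

Computing H_k = (kernel of ∂_k) / (image of ∂_{k+1}):

  H_0: rank C_0 − rank ∂_1 = 3 − 2 = 1, and the invariant factors of ∂_1 are all 1, so H_0 ≅ Z.
  H_1: rank ker ∂_1 − rank ∂_2 = (3 − 2) − 1 = 0, and the invariant factors of ∂_2 are all 1, so H_1 ≅ 0.
  H_2: rank ker ∂_2 − rank ∂_3 = (1 − 1) − 0 = 0, and there is no ∂_3, so H_2 ≅ 0.

As a check, the Euler characteristic is 3 − 3 + 1 = 1, which agrees with 1 − 0 + 0 = 1.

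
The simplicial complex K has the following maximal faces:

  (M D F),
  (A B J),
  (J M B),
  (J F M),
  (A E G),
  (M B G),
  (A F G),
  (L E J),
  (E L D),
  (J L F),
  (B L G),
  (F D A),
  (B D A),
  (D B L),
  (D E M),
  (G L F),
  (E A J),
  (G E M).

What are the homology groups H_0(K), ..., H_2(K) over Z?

We work with the vertex ordering A < B < D < E < F < G < J < L < M. The simplices of K, each written with vertices in increasing order, are:

  0-simplices (9): A, B, D, E, F, G, J, L, M
  1-simplices (27): AB, AD, AE, AF, AG, AJ, BD, BG, BJ, BL, BM, DE, DF, DL, DM, EG, EJ, EL, EM, FG, FJ, FL, FM, GL, GM, JL, JM
  2-simplices (18): ABD, ABJ, ADF, AEG, AEJ, AFG, BDL, BGL, BGM, BJM, DEL, DEM, DFM, EGM, EJL, FGL, FJL, FJM

so the chain groups are C_0 ≅ Z^9, C_1 ≅ Z^27, C_2 ≅ Z^18.

The boundary map ∂_1: C_1 → C_0 sends each edge [p,q] (with p < q) to q − p. For instance
  ∂AB = B − A.
The 9×27 boundary matrix has rank 8 and Smith normal form diag(1,1,1,1,1,1,1,1).

The boundary map ∂_2: C_2 → C_1 sends each 2-simplex [p,q,r] to [q,r] − [p,r] + [p,q]. For instance
  ∂AEJ = EJ − AJ + AE,
  ∂BDL = DL − BL + BD.
The resulting 27×18 matrix has rank 17, and its Smith normal form has invariant factors (1,1,1,1,1,1,1,1,1,1,1,1,1,1,1,1,1).

From H_k ≅ ker(∂_k) / im(∂_{k+1}) we obtain:

  H_0: rank C_0 − rank ∂_1 = 9 − 8 = 1, and the invariant factors of ∂_1 are all 1, so H_0 = Z.
  H_1: rank ker ∂_1 − rank ∂_2 = (27 − 8) − 17 = 2, and the invariant factors of ∂_2 are all 1, so H_1 = Z^2.
  H_2: rank ker ∂_2 − rank ∂_3 = (18 − 17) − 0 = 1, and there is no ∂_3, so H_2 = Z.

As a check, the Euler characteristic is 9 − 27 + 18 = 0, which agrees with 1 − 2 + 1 = 0.
(K is a triangulation of the torus T^2.)

H_0 ≅ Z,  H_1 ≅ Z^2,  H_2 ≅ Z.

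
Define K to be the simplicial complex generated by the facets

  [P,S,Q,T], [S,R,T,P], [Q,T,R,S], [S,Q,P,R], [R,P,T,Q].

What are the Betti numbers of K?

Fix the vertex order P < Q < R < S < T and write every simplex with vertices in increasing order. Then dim K = 3 and the simplices of K are:

  0-simplices (5): P, Q, R, S, T
  1-simplices (10): PQ, PR, PS, PT, QR, QS, QT, RS, RT, ST
  2-simplices (10): PQR, PQS, PQT, PRS, PRT, PST, QRS, QRT, QST, RST
  3-simplices (5): PQRS, PQRT, PQST, PRST, QRST

giving chain groups C_0 ≅ Z^5, C_1 ≅ Z^10, C_2 ≅ Z^10, C_3 ≅ Z^5.

∂_1: C_1 → C_0 maps an edge to its endpoints' difference, ∂[p,q] = q − p. For instance
  ∂QR = R − Q.
The resulting 5×10 matrix has rank 4, and its Smith normal form has invariant factors (1,1,1,1).

∂_2: C_2 → C_1 maps a triangle to the signed sum of its edges. For instance
  ∂QRT = RT − QT + QR,
  ∂PST = ST − PT + PS.
The 10×10 boundary matrix has rank 6 and Smith normal form diag(1,1,1,1,1,1).

∂_3: C_3 → C_2 sends each 3-simplex σ to the alternating sum Σ_i (−1)^i (σ with its i-th vertex removed). For instance
  ∂PQRS = QRS − PRS + PQS − PQR,
  ∂PRST = RST − PST + PRT − PRS.
As a 10×5 matrix over Z this has rank 4, with invariant factors (1,1,1,1).

Now H_k = ker ∂_k / im ∂_{k+1}, so:

  H_0: rank C_0 − rank ∂_1 = 5 − 4 = 1, and the invariant factors of ∂_1 are all 1, so H_0 ≅ Z.
  H_1: rank ker ∂_1 − rank ∂_2 = (10 − 4) − 6 = 0, and the invariant factors of ∂_2 are all 1, so H_1 ≅ 0.
  H_2: rank ker ∂_2 − rank ∂_3 = (10 − 6) − 4 = 0, and the invariant factors of ∂_3 are all 1, so H_2 ≅ 0.
  H_3: rank ker ∂_3 − rank ∂_4 = (5 − 4) − 0 = 1, and there is no ∂_4, so H_3 ≅ Z.

As a check, the Euler characteristic is 5 − 10 + 10 − 5 = 0, which agrees with 1 − 0 + 0 − 1 = 0.

Hence the Betti numbers are b_0 = 1, b_1 = 0, b_2 = 0, b_3 = 1.

b_0 = 1, b_1 = 0, b_2 = 0, b_3 = 1.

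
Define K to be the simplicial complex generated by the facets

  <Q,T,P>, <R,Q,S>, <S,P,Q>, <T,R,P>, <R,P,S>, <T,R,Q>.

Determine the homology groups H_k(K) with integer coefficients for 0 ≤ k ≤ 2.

K has 5 vertices, 9 edges, 6 triangles.
rank ∂_0 = 0, rank ∂_1 = 4 ⇒ b_0 = 5 − 0 − 4 = 1; all invariant factors of ∂_1 are 1 so no torsion. So H_0 ≅ Z.
rank ∂_1 = 4, rank ∂_2 = 5 ⇒ b_1 = 9 − 4 − 5 = 0; all invariant factors of ∂_2 are 1 so no torsion. So H_1 ≅ 0.
rank ∂_2 = 5, rank ∂_3 = 0 ⇒ b_2 = 6 − 5 − 0 = 1. So H_2 ≅ Z.

H_0 ≅ Z,  H_1 = 0,  H_2 ≅ Z.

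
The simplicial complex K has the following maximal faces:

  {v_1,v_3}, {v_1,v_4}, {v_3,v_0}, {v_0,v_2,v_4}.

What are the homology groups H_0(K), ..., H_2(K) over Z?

Fix the vertex order v_0 < v_1 < v_2 < v_3 < v_4 and write every simplex with vertices in increasing order. Then dim K = 2 and the simplices of K are:

  0-simplices (5): [v_0], [v_1], [v_2], [v_3], [v_4]
  1-simplices (6): [v_0,v_2], [v_0,v_3], [v_0,v_4], [v_1,v_3], [v_1,v_4], [v_2,v_4]
  2-simplices (1): [v_0,v_2,v_4]

Hence C_0 ≅ Z^5, C_1 ≅ Z^6, C_2 ≅ Z^1.

∂_1: C_1 → C_0 sends each edge [p,q] (with p < q) to q − p.
The resulting 5×6 matrix has rank 4, and its Smith normal form has invariant factors (1,1,1,1).

Boundary ∂_2: C_2 → C_1 acts by ∂[p,q,r] = [q,r] − [p,r] + [p,q]. For instance
  ∂[v_0,v_2,v_4] = [v_2,v_4] − [v_0,v_4] + [v_0,v_2].
As a 6×1 matrix over Z this has rank 1, with invariant factors (1).

Computing H_k = (kernel of ∂_k) / (image of ∂_{k+1}):

  H_0: rank C_0 − rank ∂_1 = 5 − 4 = 1, and the invariant factors of ∂_1 are all 1, so H_0 = Z.
  H_1: rank ker ∂_1 − rank ∂_2 = (6 − 4) − 1 = 1, and the invariant factors of ∂_2 are all 1, so H_1 = Z.
  H_2: rank ker ∂_2 − rank ∂_3 = (1 − 1) − 0 = 0, and there is no ∂_3, so H_2 = 0.

H_0 = Z,  H_1 = Z,  H_2 = 0.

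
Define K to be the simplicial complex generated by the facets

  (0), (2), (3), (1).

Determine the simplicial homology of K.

H_0 ≅ Z^4.

K has 4 vertices.
rank ∂_0 = 0, rank ∂_1 = 0 ⇒ b_0 = 4 − 0 − 0 = 4. So H_0 ≅ Z^4.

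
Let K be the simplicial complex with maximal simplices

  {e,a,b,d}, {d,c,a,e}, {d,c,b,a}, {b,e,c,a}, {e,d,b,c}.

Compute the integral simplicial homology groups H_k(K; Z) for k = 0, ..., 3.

H_0 ≅ Z,  H_1 = 0,  H_2 = 0,  H_3 ≅ Z.

We work with the vertex ordering a < b < c < d < e. The simplices of K, each written with vertices in increasing order, are:

  0-simplices (5): a, b, c, d, e
  1-simplices (10): ab, ac, ad, ae, bc, bd, be, cd, ce, de
  2-simplices (10): abc, abd, abe, acd, ace, ade, bcd, bce, bde, cde
  3-simplices (5): abcd, abce, abde, acde, bcde

Hence C_0 ≅ Z^5, C_1 ≅ Z^10, C_2 ≅ Z^10, C_3 ≅ Z^5.

∂_1: C_1 → C_0 maps an edge to its endpoints' difference, ∂[p,q] = q − p. For instance
  ∂bd = d − b.
As a 5×10 matrix over Z this has rank 4, with invariant factors (1,1,1,1).

Boundary ∂_2: C_2 → C_1 maps a triangle to the signed sum of its edges. For instance
  ∂acd = cd − ad + ac,
  ∂bcd = cd − bd + bc.
This gives a 10×10 integer matrix of rank 6; reducing to Smith normal form yields diagonal entries (1,1,1,1,1,1).

The boundary map ∂_3: C_3 → C_2 sends each 3-simplex σ to the alternating sum Σ_i (−1)^i (σ with its i-th vertex removed). For instance
  ∂abcd = bcd − acd + abd − abc,
  ∂bcde = cde − bde + bce − bcd.
This gives a 10×5 integer matrix of rank 4; reducing to Smith normal form yields diagonal entries (1,1,1,1).

Reading off H_k = ker ∂_k / im ∂_{k+1}:

  H_0: rank C_0 − rank ∂_1 = 5 − 4 = 1, and the invariant factors of ∂_1 are all 1, so H_0 ≅ Z.
  H_1: rank ker ∂_1 − rank ∂_2 = (10 − 4) − 6 = 0, and the invariant factors of ∂_2 are all 1, so H_1 ≅ 0.
  H_2: rank ker ∂_2 − rank ∂_3 = (10 − 6) − 4 = 0, and the invariant factors of ∂_3 are all 1, so H_2 ≅ 0.
  H_3: rank ker ∂_3 − rank ∂_4 = (5 − 4) − 0 = 1, and there is no ∂_4, so H_3 ≅ Z.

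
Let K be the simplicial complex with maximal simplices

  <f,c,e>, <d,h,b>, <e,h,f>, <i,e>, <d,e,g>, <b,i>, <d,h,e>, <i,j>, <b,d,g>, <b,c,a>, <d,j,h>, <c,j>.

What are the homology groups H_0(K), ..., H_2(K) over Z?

H_0 ≅ Z,  H_1 ≅ Z^4,  H_2 = 0.

Take the total order a < b < c < d < e < f < g < h < i < j on the vertex set. Then K (dimension 2) consists of the simplices:

  0-simplices (10): a, b, c, d, e, f, g, h, i, j
  1-simplices (21): ab, ac, bc, bd, bg, bh, bi, ce, cf, cj, de, dg, dh, dj, ef, eg, eh, ei, fh, hj, ij
  2-simplices (8): abc, bdg, bdh, cef, deg, deh, dhj, efh

giving chain groups C_0 ≅ Z^10, C_1 ≅ Z^21, C_2 ≅ Z^8.

The boundary map ∂_1: C_1 → C_0 is given by ∂[p,q] = [q] − [p].
The resulting 10×21 matrix has rank 9, and its Smith normal form has invariant factors (1,1,1,1,1,1,1,1,1).

∂_2: C_2 → C_1 sends each 2-simplex [p,q,r] to [q,r] − [p,r] + [p,q]. For instance
  ∂efh = fh − eh + ef,
  ∂deh = eh − dh + de.
As a 21×8 matrix over Z this has rank 8, with invariant factors (1,1,1,1,1,1,1,1).

Now H_k = ker ∂_k / im ∂_{k+1}, so:

  H_0: rank C_0 − rank ∂_1 = 10 − 9 = 1, and the invariant factors of ∂_1 are all 1, so H_0 = Z.
  H_1: rank ker ∂_1 − rank ∂_2 = (21 − 9) − 8 = 4, and the invariant factors of ∂_2 are all 1, so H_1 = Z^4.
  H_2: rank ker ∂_2 − rank ∂_3 = (8 − 8) − 0 = 0, and there is no ∂_3, so H_2 = 0.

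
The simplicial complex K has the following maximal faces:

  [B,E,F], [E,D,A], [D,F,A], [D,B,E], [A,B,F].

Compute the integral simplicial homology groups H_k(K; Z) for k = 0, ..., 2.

H_0 = Z,  H_1 = Z,  H_2 = 0.

Take the total order A < B < D < E < F on the vertex set. Then K (dimension 2) consists of the simplices:

  0-simplices (5): A, B, D, E, F
  1-simplices (10): AB, AD, AE, AF, BD, BE, BF, DE, DF, EF
  2-simplices (5): ABF, ADE, ADF, BDE, BEF

so the chain groups are C_0 ≅ Z^5, C_1 ≅ Z^10, C_2 ≅ Z^5.

Boundary ∂_1: C_1 → C_0 is given by ∂[p,q] = [q] − [p]. For instance
  ∂AD = D − A.
The resulting 5×10 matrix has rank 4, and its Smith normal form has invariant factors (1,1,1,1).

Boundary ∂_2: C_2 → C_1 acts by ∂[p,q,r] = [q,r] − [p,r] + [p,q]. For instance
  ∂ADF = DF − AF + AD,
  ∂BEF = EF − BF + BE.
The 10×5 boundary matrix has rank 5 and Smith normal form diag(1,1,1,1,1).

Now H_k = ker ∂_k / im ∂_{k+1}, so:

  H_0: rank C_0 − rank ∂_1 = 5 − 4 = 1, and the invariant factors of ∂_1 are all 1, so H_0 = Z.
  H_1: rank ker ∂_1 − rank ∂_2 = (10 − 4) − 5 = 1, and the invariant factors of ∂_2 are all 1, so H_1 = Z.
  H_2: rank ker ∂_2 − rank ∂_3 = (5 − 5) − 0 = 0, and there is no ∂_3, so H_2 = 0.

As a check, the Euler characteristic is 5 − 10 + 5 = 0, which agrees with 1 − 1 + 0 = 0.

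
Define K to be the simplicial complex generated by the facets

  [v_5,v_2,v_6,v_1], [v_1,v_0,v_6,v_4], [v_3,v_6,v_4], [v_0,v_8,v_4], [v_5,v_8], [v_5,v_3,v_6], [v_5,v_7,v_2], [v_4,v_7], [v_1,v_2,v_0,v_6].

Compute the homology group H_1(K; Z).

We work with the vertex ordering v_0 < v_1 < v_2 < v_3 < v_4 < v_5 < v_6 < v_7 < v_8. The simplices of K, each written with vertices in increasing order, are:

  0-simplices (9): [v_0], [v_1], [v_2], [v_3], [v_4], [v_5], [v_6], [v_7], [v_8]
  1-simplices (21): (21 of them)
  2-simplices (14): (14 of them)
  3-simplices (3): [v_0,v_1,v_2,v_6], [v_0,v_1,v_4,v_6], [v_1,v_2,v_5,v_6]

Hence C_0 ≅ Z^9, C_1 ≅ Z^21, C_2 ≅ Z^14, C_3 ≅ Z^3.

The boundary map ∂_1: C_1 → C_0 maps an edge to its endpoints' difference, ∂[p,q] = q − p. For instance
  ∂[v_3,v_5] = [v_5] − [v_3].
This gives a 9×21 integer matrix of rank 8; reducing to Smith normal form yields diagonal entries (1,1,1,1,1,1,1,1).

∂_2: C_2 → C_1 maps a triangle to the signed sum of its edges. For instance
  ∂[v_1,v_4,v_6] = [v_4,v_6] − [v_1,v_6] + [v_1,v_4],
  ∂[v_1,v_5,v_6] = [v_5,v_6] − [v_1,v_6] + [v_1,v_5].
This gives a 21×14 integer matrix of rank 11; reducing to Smith normal form yields diagonal entries (1,1,1,1,1,1,1,1,1,1,1).

Boundary ∂_3: C_3 → C_2 sends each 3-simplex σ to the alternating sum Σ_i (−1)^i (σ with its i-th vertex removed). For instance
  ∂[v_0,v_1,v_4,v_6] = [v_1,v_4,v_6] − [v_0,v_4,v_6] + [v_0,v_1,v_6] − [v_0,v_1,v_4],
  ∂[v_1,v_2,v_5,v_6] = [v_2,v_5,v_6] − [v_1,v_5,v_6] + [v_1,v_2,v_6] − [v_1,v_2,v_5].
The 14×3 boundary matrix has rank 3 and Smith normal form diag(1,1,1).

Now H_k = ker ∂_k / im ∂_{k+1}, so:

  H_1: rank ker ∂_1 − rank ∂_2 = (21 − 8) − 11 = 2, and the invariant factors of ∂_2 are all 1, so H_1 = Z^2.

H_1 ≅ Z^2.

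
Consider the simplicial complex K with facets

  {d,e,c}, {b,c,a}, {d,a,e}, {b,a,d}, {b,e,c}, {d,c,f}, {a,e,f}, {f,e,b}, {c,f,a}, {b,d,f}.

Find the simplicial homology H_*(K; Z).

We work with the vertex ordering a < b < c < d < e < f. The simplices of K, each written with vertices in increasing order, are:

  0-simplices (6): a, b, c, d, e, f
  1-simplices (15): ab, ac, ad, ae, af, bc, bd, be, bf, cd, ce, cf, de, df, ef
  2-simplices (10): abc, abd, acf, ade, aef, bce, bdf, bef, cde, cdf

giving chain groups C_0 ≅ Z^6, C_1 ≅ Z^15, C_2 ≅ Z^10.

The boundary map ∂_1: C_1 → C_0 maps an edge to its endpoints' difference, ∂[p,q] = q − p. For instance
  ∂ac = c − a.
As a 6×15 matrix over Z this has rank 5, with invariant factors (1,1,1,1,1).

Boundary ∂_2: C_2 → C_1 acts by ∂[p,q,r] = [q,r] − [p,r] + [p,q]. For instance
  ∂ade = de − ae + ad,
  ∂aef = ef − af + ae.
The resulting 15×10 matrix has rank 10, and its Smith normal form has invariant factors (1,1,1,1,1,1,1,1,1,2).

From H_k ≅ ker(∂_k) / im(∂_{k+1}) we obtain:

  H_0: rank C_0 − rank ∂_1 = 6 − 5 = 1, and the invariant factors of ∂_1 are all 1, so H_0 ≅ Z.
  H_1: rank ker ∂_1 − rank ∂_2 = (15 − 5) − 10 = 0, and ∂_2 has invariant factor 2 > 1, so H_1 ≅ Z/2.
  H_2: rank ker ∂_2 − rank ∂_3 = (10 − 10) − 0 = 0, and there is no ∂_3, so H_2 ≅ 0.

As a check, the Euler characteristic is 6 − 15 + 10 = 1, which agrees with 1 − 0 + 0 = 1.
(K is a triangulation of the real projective plane RP^2.)

H_0 = Z,  H_1 = Z/2,  H_2 = 0.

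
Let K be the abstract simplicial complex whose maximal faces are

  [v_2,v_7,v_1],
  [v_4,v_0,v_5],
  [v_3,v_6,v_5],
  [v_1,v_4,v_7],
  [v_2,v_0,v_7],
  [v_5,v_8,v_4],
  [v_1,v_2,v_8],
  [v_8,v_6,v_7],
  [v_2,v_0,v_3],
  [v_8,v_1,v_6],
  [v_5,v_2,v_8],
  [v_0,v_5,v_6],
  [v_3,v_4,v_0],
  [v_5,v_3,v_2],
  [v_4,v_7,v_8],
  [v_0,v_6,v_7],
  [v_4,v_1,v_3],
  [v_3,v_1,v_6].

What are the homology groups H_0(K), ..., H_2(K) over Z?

Fix the vertex order v_0 < v_1 < v_2 < v_3 < v_4 < v_5 < v_6 < v_7 < v_8 and write every simplex with vertices in increasing order. Then dim K = 2 and the simplices of K are:

  0-simplices (9): [v_0], [v_1], [v_2], [v_3], [v_4], [v_5], [v_6], [v_7], [v_8]
  1-simplices (27): (27 of them)
  2-simplices (18): (18 of them)

so the chain groups are C_0 ≅ Z^9, C_1 ≅ Z^27, C_2 ≅ Z^18.

Boundary ∂_1: C_1 → C_0 is given by ∂[p,q] = [q] − [p].
This gives a 9×27 integer matrix of rank 8; reducing to Smith normal form yields diagonal entries (1,1,1,1,1,1,1,1).

∂_2: C_2 → C_1 acts by ∂[p,q,r] = [q,r] − [p,r] + [p,q]. For instance
  ∂[v_4,v_5,v_8] = [v_5,v_8] − [v_4,v_8] + [v_4,v_5],
  ∂[v_2,v_3,v_5] = [v_3,v_5] − [v_2,v_5] + [v_2,v_3].
As a 27×18 matrix over Z this has rank 18, with invariant factors (1,1,1,1,1,1,1,1,1,1,1,1,1,1,1,1,1,2).

From H_k ≅ ker(∂_k) / im(∂_{k+1}) we obtain:

  H_0: rank C_0 − rank ∂_1 = 9 − 8 = 1, and the invariant factors of ∂_1 are all 1, so H_0 ≅ Z.
  H_1: rank ker ∂_1 − rank ∂_2 = (27 − 8) − 18 = 1, and ∂_2 has invariant factor 2 > 1, so H_1 ≅ Z ⊕ Z/2Z.
  H_2: rank ker ∂_2 − rank ∂_3 = (18 − 18) − 0 = 0, and there is no ∂_3, so H_2 ≅ 0.

H_0 ≅ Z,  H_1 ≅ Z ⊕ Z/2Z,  H_2 = 0.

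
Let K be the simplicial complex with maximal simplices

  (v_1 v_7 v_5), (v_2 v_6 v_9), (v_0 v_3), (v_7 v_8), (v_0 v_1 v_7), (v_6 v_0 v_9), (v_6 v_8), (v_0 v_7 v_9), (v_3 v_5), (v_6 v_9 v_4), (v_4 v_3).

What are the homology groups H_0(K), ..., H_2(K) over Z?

K has 10 vertices, 18 edges, 6 triangles.
rank ∂_0 = 0, rank ∂_1 = 9 ⇒ b_0 = 10 − 0 − 9 = 1; all invariant factors of ∂_1 are 1 so no torsion. So H_0 = Z.
rank ∂_1 = 9, rank ∂_2 = 6 ⇒ b_1 = 18 − 9 − 6 = 3; all invariant factors of ∂_2 are 1 so no torsion. So H_1 = Z^3.
rank ∂_2 = 6, rank ∂_3 = 0 ⇒ b_2 = 6 − 6 − 0 = 0. So H_2 = 0.

H_0 ≅ Z,  H_1 ≅ Z^3,  H_2 = 0.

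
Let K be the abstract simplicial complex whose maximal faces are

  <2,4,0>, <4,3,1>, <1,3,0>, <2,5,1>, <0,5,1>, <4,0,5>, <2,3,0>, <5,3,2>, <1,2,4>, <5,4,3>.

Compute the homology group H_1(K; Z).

K has 6 vertices, 15 edges, 10 triangles.
rank ∂_1 = 5, rank ∂_2 = 10 ⇒ b_1 = 15 − 5 − 10 = 0; ∂_2 has invariant factor(s) [2] giving torsion. So H_1 = Z/2.

H_1 = Z/2.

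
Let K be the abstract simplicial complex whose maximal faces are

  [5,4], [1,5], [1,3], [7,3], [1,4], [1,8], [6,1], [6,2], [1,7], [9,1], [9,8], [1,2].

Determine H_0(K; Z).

K has 9 vertices, 12 edges.
rank ∂_0 = 0, rank ∂_1 = 8 ⇒ b_0 = 9 − 0 − 8 = 1; all invariant factors of ∂_1 are 1 so no torsion. So H_0 ≅ Z.

H_0 ≅ Z.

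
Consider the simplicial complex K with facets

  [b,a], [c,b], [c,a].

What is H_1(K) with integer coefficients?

H_1 = Z.

Take the total order a < b < c on the vertex set. Then K (dimension 1) consists of the simplices:

  0-simplices (3): a, b, c
  1-simplices (3): ab, ac, bc

so the chain groups are C_0 ≅ Z^3, C_1 ≅ Z^3.

∂_1: C_1 → C_0 maps an edge to its endpoints' difference, ∂[p,q] = q − p. For instance
  ∂bc = c − b.
As a 3×3 matrix over Z this has rank 2, with invariant factors (1,1).

From H_k ≅ ker(∂_k) / im(∂_{k+1}) we obtain:

  H_1: rank ker ∂_1 − rank ∂_2 = (3 − 2) − 0 = 1, and there is no ∂_2, so H_1 = Z.

(K is a triangulation of the circle S^1.)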